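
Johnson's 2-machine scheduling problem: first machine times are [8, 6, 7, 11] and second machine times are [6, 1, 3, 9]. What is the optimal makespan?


Apply Johnson's rule:
  Group 1 (a <= b): []
  Group 2 (a > b): [(4, 11, 9), (1, 8, 6), (3, 7, 3), (2, 6, 1)]
Optimal job order: [4, 1, 3, 2]
Schedule:
  Job 4: M1 done at 11, M2 done at 20
  Job 1: M1 done at 19, M2 done at 26
  Job 3: M1 done at 26, M2 done at 29
  Job 2: M1 done at 32, M2 done at 33
Makespan = 33

33


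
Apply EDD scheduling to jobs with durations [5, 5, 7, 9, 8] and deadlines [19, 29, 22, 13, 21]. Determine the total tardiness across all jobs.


Sort by due date (EDD order): [(9, 13), (5, 19), (8, 21), (7, 22), (5, 29)]
Compute completion times and tardiness:
  Job 1: p=9, d=13, C=9, tardiness=max(0,9-13)=0
  Job 2: p=5, d=19, C=14, tardiness=max(0,14-19)=0
  Job 3: p=8, d=21, C=22, tardiness=max(0,22-21)=1
  Job 4: p=7, d=22, C=29, tardiness=max(0,29-22)=7
  Job 5: p=5, d=29, C=34, tardiness=max(0,34-29)=5
Total tardiness = 13

13


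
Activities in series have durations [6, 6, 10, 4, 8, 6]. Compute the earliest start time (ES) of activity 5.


Activity 5 starts after activities 1 through 4 complete.
Predecessor durations: [6, 6, 10, 4]
ES = 6 + 6 + 10 + 4 = 26

26


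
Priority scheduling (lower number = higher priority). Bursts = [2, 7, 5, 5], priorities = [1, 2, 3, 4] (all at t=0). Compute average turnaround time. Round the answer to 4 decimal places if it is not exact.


Sort by priority (ascending = highest first):
Order: [(1, 2), (2, 7), (3, 5), (4, 5)]
Completion times:
  Priority 1, burst=2, C=2
  Priority 2, burst=7, C=9
  Priority 3, burst=5, C=14
  Priority 4, burst=5, C=19
Average turnaround = 44/4 = 11.0

11.0


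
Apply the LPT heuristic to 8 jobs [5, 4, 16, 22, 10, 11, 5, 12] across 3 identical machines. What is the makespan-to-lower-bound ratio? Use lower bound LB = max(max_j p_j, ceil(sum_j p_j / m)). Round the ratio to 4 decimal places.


LPT order: [22, 16, 12, 11, 10, 5, 5, 4]
Machine loads after assignment: [27, 30, 28]
LPT makespan = 30
Lower bound = max(max_job, ceil(total/3)) = max(22, 29) = 29
Ratio = 30 / 29 = 1.0345

1.0345


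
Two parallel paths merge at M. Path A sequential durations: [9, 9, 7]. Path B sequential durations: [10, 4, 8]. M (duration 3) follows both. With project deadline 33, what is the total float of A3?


Forward pass: ES(A3) = sum of predecessors on chain A = 18
EF = ES + duration = 18 + 7 = 25
Backward pass: LF(M) = deadline = 33; LS(M) = 33 - 3 = 30
LF(A3) = LS(M) - sum(successors on chain A) = 30 - 0 = 30
LS = LF - duration = 30 - 7 = 23
Total float = LS - ES = 23 - 18 = 5

5


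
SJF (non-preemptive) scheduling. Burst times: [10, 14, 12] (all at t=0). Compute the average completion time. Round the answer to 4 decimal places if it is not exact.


SJF order (ascending): [10, 12, 14]
Completion times:
  Job 1: burst=10, C=10
  Job 2: burst=12, C=22
  Job 3: burst=14, C=36
Average completion = 68/3 = 22.6667

22.6667


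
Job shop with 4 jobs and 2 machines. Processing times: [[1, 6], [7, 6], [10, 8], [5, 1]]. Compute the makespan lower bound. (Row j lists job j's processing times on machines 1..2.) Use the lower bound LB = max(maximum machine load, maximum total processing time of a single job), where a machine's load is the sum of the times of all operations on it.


Machine loads:
  Machine 1: 1 + 7 + 10 + 5 = 23
  Machine 2: 6 + 6 + 8 + 1 = 21
Max machine load = 23
Job totals:
  Job 1: 7
  Job 2: 13
  Job 3: 18
  Job 4: 6
Max job total = 18
Lower bound = max(23, 18) = 23

23


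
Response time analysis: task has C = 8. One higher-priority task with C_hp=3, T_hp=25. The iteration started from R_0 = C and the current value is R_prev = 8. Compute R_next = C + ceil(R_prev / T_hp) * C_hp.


R_next = C + ceil(R_prev / T_hp) * C_hp
ceil(8 / 25) = ceil(0.32) = 1
Interference = 1 * 3 = 3
R_next = 8 + 3 = 11

11


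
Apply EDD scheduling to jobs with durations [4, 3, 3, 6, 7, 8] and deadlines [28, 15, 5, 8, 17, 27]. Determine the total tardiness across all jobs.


Sort by due date (EDD order): [(3, 5), (6, 8), (3, 15), (7, 17), (8, 27), (4, 28)]
Compute completion times and tardiness:
  Job 1: p=3, d=5, C=3, tardiness=max(0,3-5)=0
  Job 2: p=6, d=8, C=9, tardiness=max(0,9-8)=1
  Job 3: p=3, d=15, C=12, tardiness=max(0,12-15)=0
  Job 4: p=7, d=17, C=19, tardiness=max(0,19-17)=2
  Job 5: p=8, d=27, C=27, tardiness=max(0,27-27)=0
  Job 6: p=4, d=28, C=31, tardiness=max(0,31-28)=3
Total tardiness = 6

6


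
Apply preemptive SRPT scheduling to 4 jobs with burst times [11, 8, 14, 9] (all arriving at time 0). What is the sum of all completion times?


Since all jobs arrive at t=0, SRPT equals SPT ordering.
SPT order: [8, 9, 11, 14]
Completion times:
  Job 1: p=8, C=8
  Job 2: p=9, C=17
  Job 3: p=11, C=28
  Job 4: p=14, C=42
Total completion time = 8 + 17 + 28 + 42 = 95

95


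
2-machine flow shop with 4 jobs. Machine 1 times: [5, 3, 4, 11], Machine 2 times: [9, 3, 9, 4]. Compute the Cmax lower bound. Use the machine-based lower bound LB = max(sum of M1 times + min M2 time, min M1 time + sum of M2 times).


LB1 = sum(M1 times) + min(M2 times) = 23 + 3 = 26
LB2 = min(M1 times) + sum(M2 times) = 3 + 25 = 28
Lower bound = max(LB1, LB2) = max(26, 28) = 28

28


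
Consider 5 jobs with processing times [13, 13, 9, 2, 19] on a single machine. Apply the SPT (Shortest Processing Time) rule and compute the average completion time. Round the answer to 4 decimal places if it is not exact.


Sort jobs by processing time (SPT order): [2, 9, 13, 13, 19]
Compute completion times sequentially:
  Job 1: processing = 2, completes at 2
  Job 2: processing = 9, completes at 11
  Job 3: processing = 13, completes at 24
  Job 4: processing = 13, completes at 37
  Job 5: processing = 19, completes at 56
Sum of completion times = 130
Average completion time = 130/5 = 26.0

26.0


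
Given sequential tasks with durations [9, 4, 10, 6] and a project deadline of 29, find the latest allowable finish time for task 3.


LF(activity 3) = deadline - sum of successor durations
Successors: activities 4 through 4 with durations [6]
Sum of successor durations = 6
LF = 29 - 6 = 23

23


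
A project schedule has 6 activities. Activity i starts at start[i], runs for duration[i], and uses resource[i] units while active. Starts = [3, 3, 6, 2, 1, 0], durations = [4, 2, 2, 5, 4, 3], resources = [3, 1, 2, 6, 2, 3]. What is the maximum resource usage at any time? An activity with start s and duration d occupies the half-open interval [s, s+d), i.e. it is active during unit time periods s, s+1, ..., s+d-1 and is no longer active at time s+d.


Each activity i is active on [start_i, start_i + duration_i).
Compute total resource usage per time slot:
  t=0: active resources = [3], total = 3
  t=1: active resources = [2, 3], total = 5
  t=2: active resources = [6, 2, 3], total = 11
  t=3: active resources = [3, 1, 6, 2], total = 12
  t=4: active resources = [3, 1, 6, 2], total = 12
  t=5: active resources = [3, 6], total = 9
  t=6: active resources = [3, 2, 6], total = 11
  t=7: active resources = [2], total = 2
Peak resource demand = 12

12


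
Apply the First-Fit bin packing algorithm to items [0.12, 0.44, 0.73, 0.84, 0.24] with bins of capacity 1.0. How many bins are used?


Place items sequentially using First-Fit:
  Item 0.12 -> new Bin 1
  Item 0.44 -> Bin 1 (now 0.56)
  Item 0.73 -> new Bin 2
  Item 0.84 -> new Bin 3
  Item 0.24 -> Bin 1 (now 0.8)
Total bins used = 3

3


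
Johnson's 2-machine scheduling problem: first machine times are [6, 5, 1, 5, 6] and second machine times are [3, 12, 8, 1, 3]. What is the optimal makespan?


Apply Johnson's rule:
  Group 1 (a <= b): [(3, 1, 8), (2, 5, 12)]
  Group 2 (a > b): [(1, 6, 3), (5, 6, 3), (4, 5, 1)]
Optimal job order: [3, 2, 1, 5, 4]
Schedule:
  Job 3: M1 done at 1, M2 done at 9
  Job 2: M1 done at 6, M2 done at 21
  Job 1: M1 done at 12, M2 done at 24
  Job 5: M1 done at 18, M2 done at 27
  Job 4: M1 done at 23, M2 done at 28
Makespan = 28

28


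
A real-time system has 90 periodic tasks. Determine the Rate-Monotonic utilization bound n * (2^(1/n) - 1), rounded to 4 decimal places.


Compute 2^(1/90) = 1.0077313692
Subtract 1: 1.0077313692 - 1 = 0.0077313692
Multiply by n: 90 * 0.0077313692 = 0.6958232280
Round to 4 dp: 0.6958

0.6958


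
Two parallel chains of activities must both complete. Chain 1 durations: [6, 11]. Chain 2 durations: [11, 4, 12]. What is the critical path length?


Path A total = 6 + 11 = 17
Path B total = 11 + 4 + 12 = 27
Critical path = longest path = max(17, 27) = 27

27


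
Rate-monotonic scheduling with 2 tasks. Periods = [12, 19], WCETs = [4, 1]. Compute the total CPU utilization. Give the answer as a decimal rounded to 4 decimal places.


Compute individual utilizations (exact fractions):
  Task 1: C/T = 4/12 = 1/3 (approx. 0.3333)
  Task 2: C/T = 1/19 (approx. 0.0526)
Total utilization U = 1/3 + 1/19 = 22/57
Rounded to 4 decimal places: U = 0.3860
RM (Liu & Layland) bound for 2 tasks = 0.828427; compare with U = 22/57 (approx. 0.385965)
U <= bound, so schedulable by RM sufficient condition.

0.3860


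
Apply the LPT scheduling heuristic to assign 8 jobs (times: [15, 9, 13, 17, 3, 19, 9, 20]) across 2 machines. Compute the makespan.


Sort jobs in decreasing order (LPT): [20, 19, 17, 15, 13, 9, 9, 3]
Assign each job to the least loaded machine:
  Machine 1: jobs [20, 15, 13, 3], load = 51
  Machine 2: jobs [19, 17, 9, 9], load = 54
Makespan = max load = 54

54


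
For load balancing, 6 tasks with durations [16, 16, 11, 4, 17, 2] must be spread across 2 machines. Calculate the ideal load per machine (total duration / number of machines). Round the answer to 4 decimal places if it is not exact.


Total processing time = 16 + 16 + 11 + 4 + 17 + 2 = 66
Number of machines = 2
Ideal balanced load = 66 / 2 = 33.0

33.0


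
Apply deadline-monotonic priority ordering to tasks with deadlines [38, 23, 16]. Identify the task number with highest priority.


Sort tasks by relative deadline (ascending):
  Task 3: deadline = 16
  Task 2: deadline = 23
  Task 1: deadline = 38
Priority order (highest first): [3, 2, 1]
Highest priority task = 3

3


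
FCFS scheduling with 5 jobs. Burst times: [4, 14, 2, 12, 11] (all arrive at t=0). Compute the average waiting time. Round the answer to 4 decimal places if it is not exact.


FCFS order (as given): [4, 14, 2, 12, 11]
Waiting times:
  Job 1: wait = 0
  Job 2: wait = 4
  Job 3: wait = 18
  Job 4: wait = 20
  Job 5: wait = 32
Sum of waiting times = 74
Average waiting time = 74/5 = 14.8

14.8


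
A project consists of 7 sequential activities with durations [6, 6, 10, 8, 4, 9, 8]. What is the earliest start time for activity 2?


Activity 2 starts after activities 1 through 1 complete.
Predecessor durations: [6]
ES = 6 = 6

6


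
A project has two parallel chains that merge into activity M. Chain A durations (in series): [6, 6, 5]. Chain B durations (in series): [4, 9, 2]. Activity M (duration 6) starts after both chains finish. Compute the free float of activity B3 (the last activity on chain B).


ES(B3) = sum of predecessors on chain B = 13
EF(B3) = ES + duration = 13 + 2 = 15
Successor of B3 is M. ES(M) = max(sum(A), sum(B)) = max(17, 15) = 17
Free float = ES(successor) - EF(current) = 17 - 15 = 2

2


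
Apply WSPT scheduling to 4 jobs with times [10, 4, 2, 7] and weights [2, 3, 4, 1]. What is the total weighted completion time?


Compute p/w ratios and sort ascending (WSPT): [(2, 4), (4, 3), (10, 2), (7, 1)]
Compute weighted completion times:
  Job (p=2,w=4): C=2, w*C=4*2=8
  Job (p=4,w=3): C=6, w*C=3*6=18
  Job (p=10,w=2): C=16, w*C=2*16=32
  Job (p=7,w=1): C=23, w*C=1*23=23
Total weighted completion time = 81

81


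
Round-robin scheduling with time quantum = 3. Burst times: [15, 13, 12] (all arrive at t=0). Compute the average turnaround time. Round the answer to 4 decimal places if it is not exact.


Time quantum = 3
Execution trace:
  J1 runs 3 units, time = 3
  J2 runs 3 units, time = 6
  J3 runs 3 units, time = 9
  J1 runs 3 units, time = 12
  J2 runs 3 units, time = 15
  J3 runs 3 units, time = 18
  J1 runs 3 units, time = 21
  J2 runs 3 units, time = 24
  J3 runs 3 units, time = 27
  J1 runs 3 units, time = 30
  J2 runs 3 units, time = 33
  J3 runs 3 units, time = 36
  J1 runs 3 units, time = 39
  J2 runs 1 units, time = 40
Finish times: [39, 40, 36]
Average turnaround = 115/3 = 38.3333

38.3333


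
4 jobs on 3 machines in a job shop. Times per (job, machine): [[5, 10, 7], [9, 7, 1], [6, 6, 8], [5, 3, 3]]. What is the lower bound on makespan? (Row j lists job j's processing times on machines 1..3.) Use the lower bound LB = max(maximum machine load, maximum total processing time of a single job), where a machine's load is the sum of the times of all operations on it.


Machine loads:
  Machine 1: 5 + 9 + 6 + 5 = 25
  Machine 2: 10 + 7 + 6 + 3 = 26
  Machine 3: 7 + 1 + 8 + 3 = 19
Max machine load = 26
Job totals:
  Job 1: 22
  Job 2: 17
  Job 3: 20
  Job 4: 11
Max job total = 22
Lower bound = max(26, 22) = 26

26


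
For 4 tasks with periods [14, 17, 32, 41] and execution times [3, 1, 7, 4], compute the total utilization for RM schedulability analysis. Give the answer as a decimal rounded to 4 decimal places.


Compute individual utilizations (exact fractions):
  Task 1: C/T = 3/14 (approx. 0.2143)
  Task 2: C/T = 1/17 (approx. 0.0588)
  Task 3: C/T = 7/32 (approx. 0.2188)
  Task 4: C/T = 4/41 (approx. 0.0976)
Total utilization U = 3/14 + 1/17 + 7/32 + 4/41 = 92025/156128
Rounded to 4 decimal places: U = 0.5894
RM (Liu & Layland) bound for 4 tasks = 0.756828; compare with U = 92025/156128 (approx. 0.589420)
U <= bound, so schedulable by RM sufficient condition.

0.5894


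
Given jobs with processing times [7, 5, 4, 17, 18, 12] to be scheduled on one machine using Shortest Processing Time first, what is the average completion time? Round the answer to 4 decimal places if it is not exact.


Sort jobs by processing time (SPT order): [4, 5, 7, 12, 17, 18]
Compute completion times sequentially:
  Job 1: processing = 4, completes at 4
  Job 2: processing = 5, completes at 9
  Job 3: processing = 7, completes at 16
  Job 4: processing = 12, completes at 28
  Job 5: processing = 17, completes at 45
  Job 6: processing = 18, completes at 63
Sum of completion times = 165
Average completion time = 165/6 = 27.5

27.5


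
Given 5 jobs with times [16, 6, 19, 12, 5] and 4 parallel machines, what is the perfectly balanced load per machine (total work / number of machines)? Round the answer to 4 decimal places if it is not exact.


Total processing time = 16 + 6 + 19 + 12 + 5 = 58
Number of machines = 4
Ideal balanced load = 58 / 4 = 14.5

14.5


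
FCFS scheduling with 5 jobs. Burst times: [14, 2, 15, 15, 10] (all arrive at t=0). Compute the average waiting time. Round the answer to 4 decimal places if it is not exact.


FCFS order (as given): [14, 2, 15, 15, 10]
Waiting times:
  Job 1: wait = 0
  Job 2: wait = 14
  Job 3: wait = 16
  Job 4: wait = 31
  Job 5: wait = 46
Sum of waiting times = 107
Average waiting time = 107/5 = 21.4

21.4


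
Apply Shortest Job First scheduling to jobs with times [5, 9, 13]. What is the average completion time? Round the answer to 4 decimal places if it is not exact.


SJF order (ascending): [5, 9, 13]
Completion times:
  Job 1: burst=5, C=5
  Job 2: burst=9, C=14
  Job 3: burst=13, C=27
Average completion = 46/3 = 15.3333

15.3333


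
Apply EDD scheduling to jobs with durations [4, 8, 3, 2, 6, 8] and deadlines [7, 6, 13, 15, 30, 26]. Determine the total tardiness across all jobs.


Sort by due date (EDD order): [(8, 6), (4, 7), (3, 13), (2, 15), (8, 26), (6, 30)]
Compute completion times and tardiness:
  Job 1: p=8, d=6, C=8, tardiness=max(0,8-6)=2
  Job 2: p=4, d=7, C=12, tardiness=max(0,12-7)=5
  Job 3: p=3, d=13, C=15, tardiness=max(0,15-13)=2
  Job 4: p=2, d=15, C=17, tardiness=max(0,17-15)=2
  Job 5: p=8, d=26, C=25, tardiness=max(0,25-26)=0
  Job 6: p=6, d=30, C=31, tardiness=max(0,31-30)=1
Total tardiness = 12

12


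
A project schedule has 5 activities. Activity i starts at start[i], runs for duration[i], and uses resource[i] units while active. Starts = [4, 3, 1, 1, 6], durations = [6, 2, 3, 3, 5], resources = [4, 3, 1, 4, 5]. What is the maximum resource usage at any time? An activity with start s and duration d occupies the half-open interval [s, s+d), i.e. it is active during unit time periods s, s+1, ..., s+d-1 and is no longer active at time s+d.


Each activity i is active on [start_i, start_i + duration_i).
Compute total resource usage per time slot:
  t=0: active resources = [], total = 0
  t=1: active resources = [1, 4], total = 5
  t=2: active resources = [1, 4], total = 5
  t=3: active resources = [3, 1, 4], total = 8
  t=4: active resources = [4, 3], total = 7
  t=5: active resources = [4], total = 4
  t=6: active resources = [4, 5], total = 9
  t=7: active resources = [4, 5], total = 9
  t=8: active resources = [4, 5], total = 9
  t=9: active resources = [4, 5], total = 9
  t=10: active resources = [5], total = 5
Peak resource demand = 9

9


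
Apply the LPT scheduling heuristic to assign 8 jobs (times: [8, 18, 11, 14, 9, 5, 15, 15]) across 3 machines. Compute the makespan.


Sort jobs in decreasing order (LPT): [18, 15, 15, 14, 11, 9, 8, 5]
Assign each job to the least loaded machine:
  Machine 1: jobs [18, 9, 5], load = 32
  Machine 2: jobs [15, 14], load = 29
  Machine 3: jobs [15, 11, 8], load = 34
Makespan = max load = 34

34


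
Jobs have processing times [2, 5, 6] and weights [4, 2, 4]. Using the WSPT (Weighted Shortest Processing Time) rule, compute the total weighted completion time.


Compute p/w ratios and sort ascending (WSPT): [(2, 4), (6, 4), (5, 2)]
Compute weighted completion times:
  Job (p=2,w=4): C=2, w*C=4*2=8
  Job (p=6,w=4): C=8, w*C=4*8=32
  Job (p=5,w=2): C=13, w*C=2*13=26
Total weighted completion time = 66

66


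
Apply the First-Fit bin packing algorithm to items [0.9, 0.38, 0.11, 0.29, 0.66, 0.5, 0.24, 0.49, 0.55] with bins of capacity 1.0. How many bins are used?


Place items sequentially using First-Fit:
  Item 0.9 -> new Bin 1
  Item 0.38 -> new Bin 2
  Item 0.11 -> Bin 2 (now 0.49)
  Item 0.29 -> Bin 2 (now 0.78)
  Item 0.66 -> new Bin 3
  Item 0.5 -> new Bin 4
  Item 0.24 -> Bin 3 (now 0.9)
  Item 0.49 -> Bin 4 (now 0.99)
  Item 0.55 -> new Bin 5
Total bins used = 5

5


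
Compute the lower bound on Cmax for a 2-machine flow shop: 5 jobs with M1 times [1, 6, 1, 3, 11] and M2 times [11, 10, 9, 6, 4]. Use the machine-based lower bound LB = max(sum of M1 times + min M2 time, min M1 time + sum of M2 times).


LB1 = sum(M1 times) + min(M2 times) = 22 + 4 = 26
LB2 = min(M1 times) + sum(M2 times) = 1 + 40 = 41
Lower bound = max(LB1, LB2) = max(26, 41) = 41

41


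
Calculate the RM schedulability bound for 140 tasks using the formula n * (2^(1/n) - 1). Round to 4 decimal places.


Compute 2^(1/140) = 1.0049633280
Subtract 1: 1.0049633280 - 1 = 0.0049633280
Multiply by n: 140 * 0.0049633280 = 0.6948659200
Round to 4 dp: 0.6949

0.6949


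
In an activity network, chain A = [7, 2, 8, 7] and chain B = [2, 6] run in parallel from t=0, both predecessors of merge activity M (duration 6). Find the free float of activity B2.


ES(B2) = sum of predecessors on chain B = 2
EF(B2) = ES + duration = 2 + 6 = 8
Successor of B2 is M. ES(M) = max(sum(A), sum(B)) = max(24, 8) = 24
Free float = ES(successor) - EF(current) = 24 - 8 = 16

16


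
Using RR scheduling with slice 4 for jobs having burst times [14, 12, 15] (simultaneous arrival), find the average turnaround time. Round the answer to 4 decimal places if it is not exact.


Time quantum = 4
Execution trace:
  J1 runs 4 units, time = 4
  J2 runs 4 units, time = 8
  J3 runs 4 units, time = 12
  J1 runs 4 units, time = 16
  J2 runs 4 units, time = 20
  J3 runs 4 units, time = 24
  J1 runs 4 units, time = 28
  J2 runs 4 units, time = 32
  J3 runs 4 units, time = 36
  J1 runs 2 units, time = 38
  J3 runs 3 units, time = 41
Finish times: [38, 32, 41]
Average turnaround = 111/3 = 37.0

37.0


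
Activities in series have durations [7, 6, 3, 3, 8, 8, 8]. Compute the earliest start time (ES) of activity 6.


Activity 6 starts after activities 1 through 5 complete.
Predecessor durations: [7, 6, 3, 3, 8]
ES = 7 + 6 + 3 + 3 + 8 = 27

27


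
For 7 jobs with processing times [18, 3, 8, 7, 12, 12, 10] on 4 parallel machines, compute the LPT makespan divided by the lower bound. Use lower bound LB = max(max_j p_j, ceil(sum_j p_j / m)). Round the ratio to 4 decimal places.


LPT order: [18, 12, 12, 10, 8, 7, 3]
Machine loads after assignment: [18, 19, 15, 18]
LPT makespan = 19
Lower bound = max(max_job, ceil(total/4)) = max(18, 18) = 18
Ratio = 19 / 18 = 1.0556

1.0556


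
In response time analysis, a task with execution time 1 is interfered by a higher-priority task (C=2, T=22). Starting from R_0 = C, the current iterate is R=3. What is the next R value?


R_next = C + ceil(R_prev / T_hp) * C_hp
ceil(3 / 22) = ceil(0.1364) = 1
Interference = 1 * 2 = 2
R_next = 1 + 2 = 3
R_next = R_prev, so the iteration has converged (response time = 3).

3


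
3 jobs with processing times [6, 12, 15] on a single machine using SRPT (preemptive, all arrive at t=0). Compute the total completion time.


Since all jobs arrive at t=0, SRPT equals SPT ordering.
SPT order: [6, 12, 15]
Completion times:
  Job 1: p=6, C=6
  Job 2: p=12, C=18
  Job 3: p=15, C=33
Total completion time = 6 + 18 + 33 = 57

57


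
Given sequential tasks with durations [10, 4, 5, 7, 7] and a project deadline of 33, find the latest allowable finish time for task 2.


LF(activity 2) = deadline - sum of successor durations
Successors: activities 3 through 5 with durations [5, 7, 7]
Sum of successor durations = 19
LF = 33 - 19 = 14

14


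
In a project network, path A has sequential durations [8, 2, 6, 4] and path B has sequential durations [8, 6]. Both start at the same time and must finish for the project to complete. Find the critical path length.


Path A total = 8 + 2 + 6 + 4 = 20
Path B total = 8 + 6 = 14
Critical path = longest path = max(20, 14) = 20

20


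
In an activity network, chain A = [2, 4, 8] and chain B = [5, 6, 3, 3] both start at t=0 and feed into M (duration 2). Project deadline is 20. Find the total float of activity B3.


Forward pass: ES(B3) = sum of predecessors on chain B = 11
EF = ES + duration = 11 + 3 = 14
Backward pass: LF(M) = deadline = 20; LS(M) = 20 - 2 = 18
LF(B3) = LS(M) - sum(successors on chain B) = 18 - 3 = 15
LS = LF - duration = 15 - 3 = 12
Total float = LS - ES = 12 - 11 = 1

1


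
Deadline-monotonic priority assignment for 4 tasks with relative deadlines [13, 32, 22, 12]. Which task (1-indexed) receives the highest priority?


Sort tasks by relative deadline (ascending):
  Task 4: deadline = 12
  Task 1: deadline = 13
  Task 3: deadline = 22
  Task 2: deadline = 32
Priority order (highest first): [4, 1, 3, 2]
Highest priority task = 4

4


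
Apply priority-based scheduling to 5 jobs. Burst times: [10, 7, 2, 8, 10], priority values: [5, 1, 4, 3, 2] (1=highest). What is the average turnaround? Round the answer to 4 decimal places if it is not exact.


Sort by priority (ascending = highest first):
Order: [(1, 7), (2, 10), (3, 8), (4, 2), (5, 10)]
Completion times:
  Priority 1, burst=7, C=7
  Priority 2, burst=10, C=17
  Priority 3, burst=8, C=25
  Priority 4, burst=2, C=27
  Priority 5, burst=10, C=37
Average turnaround = 113/5 = 22.6

22.6


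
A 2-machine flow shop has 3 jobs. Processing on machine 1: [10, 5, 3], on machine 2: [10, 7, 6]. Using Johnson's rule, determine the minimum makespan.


Apply Johnson's rule:
  Group 1 (a <= b): [(3, 3, 6), (2, 5, 7), (1, 10, 10)]
  Group 2 (a > b): []
Optimal job order: [3, 2, 1]
Schedule:
  Job 3: M1 done at 3, M2 done at 9
  Job 2: M1 done at 8, M2 done at 16
  Job 1: M1 done at 18, M2 done at 28
Makespan = 28

28


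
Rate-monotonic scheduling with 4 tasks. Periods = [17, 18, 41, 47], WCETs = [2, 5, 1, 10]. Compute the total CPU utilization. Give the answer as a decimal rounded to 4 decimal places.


Compute individual utilizations (exact fractions):
  Task 1: C/T = 2/17 (approx. 0.1176)
  Task 2: C/T = 5/18 (approx. 0.2778)
  Task 3: C/T = 1/41 (approx. 0.0244)
  Task 4: C/T = 10/47 (approx. 0.2128)
Total utilization U = 2/17 + 5/18 + 1/41 + 10/47 = 373009/589662
Rounded to 4 decimal places: U = 0.6326
RM (Liu & Layland) bound for 4 tasks = 0.756828; compare with U = 373009/589662 (approx. 0.632581)
U <= bound, so schedulable by RM sufficient condition.

0.6326


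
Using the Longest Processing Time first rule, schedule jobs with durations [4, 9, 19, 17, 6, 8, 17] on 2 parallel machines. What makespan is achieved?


Sort jobs in decreasing order (LPT): [19, 17, 17, 9, 8, 6, 4]
Assign each job to the least loaded machine:
  Machine 1: jobs [19, 9, 8, 4], load = 40
  Machine 2: jobs [17, 17, 6], load = 40
Makespan = max load = 40

40


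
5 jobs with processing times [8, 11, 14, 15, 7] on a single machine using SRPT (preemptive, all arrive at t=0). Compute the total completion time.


Since all jobs arrive at t=0, SRPT equals SPT ordering.
SPT order: [7, 8, 11, 14, 15]
Completion times:
  Job 1: p=7, C=7
  Job 2: p=8, C=15
  Job 3: p=11, C=26
  Job 4: p=14, C=40
  Job 5: p=15, C=55
Total completion time = 7 + 15 + 26 + 40 + 55 = 143

143


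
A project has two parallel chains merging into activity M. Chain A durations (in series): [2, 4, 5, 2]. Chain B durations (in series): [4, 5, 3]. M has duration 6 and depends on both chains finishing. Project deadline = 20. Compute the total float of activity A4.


Forward pass: ES(A4) = sum of predecessors on chain A = 11
EF = ES + duration = 11 + 2 = 13
Backward pass: LF(M) = deadline = 20; LS(M) = 20 - 6 = 14
LF(A4) = LS(M) - sum(successors on chain A) = 14 - 0 = 14
LS = LF - duration = 14 - 2 = 12
Total float = LS - ES = 12 - 11 = 1

1


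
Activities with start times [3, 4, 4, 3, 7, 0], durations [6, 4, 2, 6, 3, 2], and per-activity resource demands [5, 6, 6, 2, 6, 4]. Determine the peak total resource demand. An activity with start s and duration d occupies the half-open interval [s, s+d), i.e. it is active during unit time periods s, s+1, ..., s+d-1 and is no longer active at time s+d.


Each activity i is active on [start_i, start_i + duration_i).
Compute total resource usage per time slot:
  t=0: active resources = [4], total = 4
  t=1: active resources = [4], total = 4
  t=2: active resources = [], total = 0
  t=3: active resources = [5, 2], total = 7
  t=4: active resources = [5, 6, 6, 2], total = 19
  t=5: active resources = [5, 6, 6, 2], total = 19
  t=6: active resources = [5, 6, 2], total = 13
  t=7: active resources = [5, 6, 2, 6], total = 19
  t=8: active resources = [5, 2, 6], total = 13
  t=9: active resources = [6], total = 6
Peak resource demand = 19

19


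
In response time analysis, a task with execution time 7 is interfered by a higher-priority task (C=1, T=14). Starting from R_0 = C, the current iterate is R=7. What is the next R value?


R_next = C + ceil(R_prev / T_hp) * C_hp
ceil(7 / 14) = ceil(0.5) = 1
Interference = 1 * 1 = 1
R_next = 7 + 1 = 8

8


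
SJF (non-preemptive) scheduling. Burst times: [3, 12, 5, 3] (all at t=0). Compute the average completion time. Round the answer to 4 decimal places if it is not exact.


SJF order (ascending): [3, 3, 5, 12]
Completion times:
  Job 1: burst=3, C=3
  Job 2: burst=3, C=6
  Job 3: burst=5, C=11
  Job 4: burst=12, C=23
Average completion = 43/4 = 10.75

10.75


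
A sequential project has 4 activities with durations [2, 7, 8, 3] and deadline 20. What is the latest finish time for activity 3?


LF(activity 3) = deadline - sum of successor durations
Successors: activities 4 through 4 with durations [3]
Sum of successor durations = 3
LF = 20 - 3 = 17

17


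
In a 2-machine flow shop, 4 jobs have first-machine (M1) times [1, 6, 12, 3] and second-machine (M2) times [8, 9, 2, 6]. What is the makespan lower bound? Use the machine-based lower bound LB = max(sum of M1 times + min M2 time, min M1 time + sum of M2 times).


LB1 = sum(M1 times) + min(M2 times) = 22 + 2 = 24
LB2 = min(M1 times) + sum(M2 times) = 1 + 25 = 26
Lower bound = max(LB1, LB2) = max(24, 26) = 26

26


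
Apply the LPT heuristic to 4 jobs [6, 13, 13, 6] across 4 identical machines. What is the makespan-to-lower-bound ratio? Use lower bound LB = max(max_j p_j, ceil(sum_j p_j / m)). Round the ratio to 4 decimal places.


LPT order: [13, 13, 6, 6]
Machine loads after assignment: [13, 13, 6, 6]
LPT makespan = 13
Lower bound = max(max_job, ceil(total/4)) = max(13, 10) = 13
Ratio = 13 / 13 = 1.0

1.0


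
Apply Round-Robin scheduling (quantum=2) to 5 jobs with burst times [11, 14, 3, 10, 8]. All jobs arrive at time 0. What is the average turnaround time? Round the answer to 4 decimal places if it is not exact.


Time quantum = 2
Execution trace:
  J1 runs 2 units, time = 2
  J2 runs 2 units, time = 4
  J3 runs 2 units, time = 6
  J4 runs 2 units, time = 8
  J5 runs 2 units, time = 10
  J1 runs 2 units, time = 12
  J2 runs 2 units, time = 14
  J3 runs 1 units, time = 15
  J4 runs 2 units, time = 17
  J5 runs 2 units, time = 19
  J1 runs 2 units, time = 21
  J2 runs 2 units, time = 23
  J4 runs 2 units, time = 25
  J5 runs 2 units, time = 27
  J1 runs 2 units, time = 29
  J2 runs 2 units, time = 31
  J4 runs 2 units, time = 33
  J5 runs 2 units, time = 35
  J1 runs 2 units, time = 37
  J2 runs 2 units, time = 39
  J4 runs 2 units, time = 41
  J1 runs 1 units, time = 42
  J2 runs 2 units, time = 44
  J2 runs 2 units, time = 46
Finish times: [42, 46, 15, 41, 35]
Average turnaround = 179/5 = 35.8

35.8


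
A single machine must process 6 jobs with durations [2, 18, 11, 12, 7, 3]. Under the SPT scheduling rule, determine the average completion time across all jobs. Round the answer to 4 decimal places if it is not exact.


Sort jobs by processing time (SPT order): [2, 3, 7, 11, 12, 18]
Compute completion times sequentially:
  Job 1: processing = 2, completes at 2
  Job 2: processing = 3, completes at 5
  Job 3: processing = 7, completes at 12
  Job 4: processing = 11, completes at 23
  Job 5: processing = 12, completes at 35
  Job 6: processing = 18, completes at 53
Sum of completion times = 130
Average completion time = 130/6 = 21.6667

21.6667


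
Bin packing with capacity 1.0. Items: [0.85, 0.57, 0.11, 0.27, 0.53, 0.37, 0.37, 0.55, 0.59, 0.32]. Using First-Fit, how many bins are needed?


Place items sequentially using First-Fit:
  Item 0.85 -> new Bin 1
  Item 0.57 -> new Bin 2
  Item 0.11 -> Bin 1 (now 0.96)
  Item 0.27 -> Bin 2 (now 0.84)
  Item 0.53 -> new Bin 3
  Item 0.37 -> Bin 3 (now 0.9)
  Item 0.37 -> new Bin 4
  Item 0.55 -> Bin 4 (now 0.92)
  Item 0.59 -> new Bin 5
  Item 0.32 -> Bin 5 (now 0.91)
Total bins used = 5

5


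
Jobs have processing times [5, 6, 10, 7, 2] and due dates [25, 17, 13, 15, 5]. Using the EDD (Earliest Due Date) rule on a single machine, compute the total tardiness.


Sort by due date (EDD order): [(2, 5), (10, 13), (7, 15), (6, 17), (5, 25)]
Compute completion times and tardiness:
  Job 1: p=2, d=5, C=2, tardiness=max(0,2-5)=0
  Job 2: p=10, d=13, C=12, tardiness=max(0,12-13)=0
  Job 3: p=7, d=15, C=19, tardiness=max(0,19-15)=4
  Job 4: p=6, d=17, C=25, tardiness=max(0,25-17)=8
  Job 5: p=5, d=25, C=30, tardiness=max(0,30-25)=5
Total tardiness = 17

17


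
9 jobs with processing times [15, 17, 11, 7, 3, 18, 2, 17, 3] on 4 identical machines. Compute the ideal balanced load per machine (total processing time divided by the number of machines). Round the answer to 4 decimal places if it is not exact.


Total processing time = 15 + 17 + 11 + 7 + 3 + 18 + 2 + 17 + 3 = 93
Number of machines = 4
Ideal balanced load = 93 / 4 = 23.25

23.25


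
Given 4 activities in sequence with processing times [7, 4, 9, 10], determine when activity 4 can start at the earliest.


Activity 4 starts after activities 1 through 3 complete.
Predecessor durations: [7, 4, 9]
ES = 7 + 4 + 9 = 20

20


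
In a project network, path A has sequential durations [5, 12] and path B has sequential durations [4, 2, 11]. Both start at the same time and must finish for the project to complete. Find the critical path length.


Path A total = 5 + 12 = 17
Path B total = 4 + 2 + 11 = 17
Critical path = longest path = max(17, 17) = 17

17


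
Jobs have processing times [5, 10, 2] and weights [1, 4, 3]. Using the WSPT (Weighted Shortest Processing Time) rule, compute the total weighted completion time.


Compute p/w ratios and sort ascending (WSPT): [(2, 3), (10, 4), (5, 1)]
Compute weighted completion times:
  Job (p=2,w=3): C=2, w*C=3*2=6
  Job (p=10,w=4): C=12, w*C=4*12=48
  Job (p=5,w=1): C=17, w*C=1*17=17
Total weighted completion time = 71

71


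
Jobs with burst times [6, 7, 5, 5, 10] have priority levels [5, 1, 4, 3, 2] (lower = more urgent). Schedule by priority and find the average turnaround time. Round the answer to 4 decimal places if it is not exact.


Sort by priority (ascending = highest first):
Order: [(1, 7), (2, 10), (3, 5), (4, 5), (5, 6)]
Completion times:
  Priority 1, burst=7, C=7
  Priority 2, burst=10, C=17
  Priority 3, burst=5, C=22
  Priority 4, burst=5, C=27
  Priority 5, burst=6, C=33
Average turnaround = 106/5 = 21.2

21.2


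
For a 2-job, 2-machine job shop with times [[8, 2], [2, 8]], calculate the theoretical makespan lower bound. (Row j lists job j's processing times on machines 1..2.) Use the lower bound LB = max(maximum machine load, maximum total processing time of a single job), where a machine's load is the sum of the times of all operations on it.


Machine loads:
  Machine 1: 8 + 2 = 10
  Machine 2: 2 + 8 = 10
Max machine load = 10
Job totals:
  Job 1: 10
  Job 2: 10
Max job total = 10
Lower bound = max(10, 10) = 10

10


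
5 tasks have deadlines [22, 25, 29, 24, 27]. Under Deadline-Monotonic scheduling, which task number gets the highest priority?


Sort tasks by relative deadline (ascending):
  Task 1: deadline = 22
  Task 4: deadline = 24
  Task 2: deadline = 25
  Task 5: deadline = 27
  Task 3: deadline = 29
Priority order (highest first): [1, 4, 2, 5, 3]
Highest priority task = 1

1


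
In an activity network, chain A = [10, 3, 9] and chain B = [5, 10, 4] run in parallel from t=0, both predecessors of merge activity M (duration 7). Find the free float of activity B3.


ES(B3) = sum of predecessors on chain B = 15
EF(B3) = ES + duration = 15 + 4 = 19
Successor of B3 is M. ES(M) = max(sum(A), sum(B)) = max(22, 19) = 22
Free float = ES(successor) - EF(current) = 22 - 19 = 3

3


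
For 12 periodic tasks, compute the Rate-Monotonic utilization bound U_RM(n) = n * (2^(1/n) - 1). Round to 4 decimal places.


Compute 2^(1/12) = 1.0594630944
Subtract 1: 1.0594630944 - 1 = 0.0594630944
Multiply by n: 12 * 0.0594630944 = 0.7135571328
Round to 4 dp: 0.7136

0.7136


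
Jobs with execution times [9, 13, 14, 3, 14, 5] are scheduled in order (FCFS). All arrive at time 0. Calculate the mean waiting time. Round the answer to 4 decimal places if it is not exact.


FCFS order (as given): [9, 13, 14, 3, 14, 5]
Waiting times:
  Job 1: wait = 0
  Job 2: wait = 9
  Job 3: wait = 22
  Job 4: wait = 36
  Job 5: wait = 39
  Job 6: wait = 53
Sum of waiting times = 159
Average waiting time = 159/6 = 26.5

26.5


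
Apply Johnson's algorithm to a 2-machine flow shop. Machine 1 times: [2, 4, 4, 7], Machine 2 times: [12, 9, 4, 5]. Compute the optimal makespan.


Apply Johnson's rule:
  Group 1 (a <= b): [(1, 2, 12), (2, 4, 9), (3, 4, 4)]
  Group 2 (a > b): [(4, 7, 5)]
Optimal job order: [1, 2, 3, 4]
Schedule:
  Job 1: M1 done at 2, M2 done at 14
  Job 2: M1 done at 6, M2 done at 23
  Job 3: M1 done at 10, M2 done at 27
  Job 4: M1 done at 17, M2 done at 32
Makespan = 32

32


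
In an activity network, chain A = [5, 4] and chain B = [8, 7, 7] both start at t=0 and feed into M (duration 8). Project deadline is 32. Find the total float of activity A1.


Forward pass: ES(A1) = sum of predecessors on chain A = 0
EF = ES + duration = 0 + 5 = 5
Backward pass: LF(M) = deadline = 32; LS(M) = 32 - 8 = 24
LF(A1) = LS(M) - sum(successors on chain A) = 24 - 4 = 20
LS = LF - duration = 20 - 5 = 15
Total float = LS - ES = 15 - 0 = 15

15


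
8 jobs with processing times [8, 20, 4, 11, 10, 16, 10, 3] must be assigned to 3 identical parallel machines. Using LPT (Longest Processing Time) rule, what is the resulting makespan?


Sort jobs in decreasing order (LPT): [20, 16, 11, 10, 10, 8, 4, 3]
Assign each job to the least loaded machine:
  Machine 1: jobs [20, 8], load = 28
  Machine 2: jobs [16, 10], load = 26
  Machine 3: jobs [11, 10, 4, 3], load = 28
Makespan = max load = 28

28


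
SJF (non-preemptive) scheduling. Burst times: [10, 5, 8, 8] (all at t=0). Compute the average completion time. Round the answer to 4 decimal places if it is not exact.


SJF order (ascending): [5, 8, 8, 10]
Completion times:
  Job 1: burst=5, C=5
  Job 2: burst=8, C=13
  Job 3: burst=8, C=21
  Job 4: burst=10, C=31
Average completion = 70/4 = 17.5

17.5


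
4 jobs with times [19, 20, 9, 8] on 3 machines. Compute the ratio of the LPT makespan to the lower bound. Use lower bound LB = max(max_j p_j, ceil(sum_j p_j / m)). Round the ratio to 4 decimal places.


LPT order: [20, 19, 9, 8]
Machine loads after assignment: [20, 19, 17]
LPT makespan = 20
Lower bound = max(max_job, ceil(total/3)) = max(20, 19) = 20
Ratio = 20 / 20 = 1.0

1.0


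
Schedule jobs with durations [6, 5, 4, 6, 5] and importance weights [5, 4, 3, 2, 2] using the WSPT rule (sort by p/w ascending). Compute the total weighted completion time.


Compute p/w ratios and sort ascending (WSPT): [(6, 5), (5, 4), (4, 3), (5, 2), (6, 2)]
Compute weighted completion times:
  Job (p=6,w=5): C=6, w*C=5*6=30
  Job (p=5,w=4): C=11, w*C=4*11=44
  Job (p=4,w=3): C=15, w*C=3*15=45
  Job (p=5,w=2): C=20, w*C=2*20=40
  Job (p=6,w=2): C=26, w*C=2*26=52
Total weighted completion time = 211

211


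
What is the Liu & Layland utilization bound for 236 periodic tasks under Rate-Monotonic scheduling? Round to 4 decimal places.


Compute 2^(1/236) = 1.0029413817
Subtract 1: 1.0029413817 - 1 = 0.0029413817
Multiply by n: 236 * 0.0029413817 = 0.6941660812
Round to 4 dp: 0.6942

0.6942


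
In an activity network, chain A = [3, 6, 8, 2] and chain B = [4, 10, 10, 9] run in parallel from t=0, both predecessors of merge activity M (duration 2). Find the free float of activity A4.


ES(A4) = sum of predecessors on chain A = 17
EF(A4) = ES + duration = 17 + 2 = 19
Successor of A4 is M. ES(M) = max(sum(A), sum(B)) = max(19, 33) = 33
Free float = ES(successor) - EF(current) = 33 - 19 = 14

14


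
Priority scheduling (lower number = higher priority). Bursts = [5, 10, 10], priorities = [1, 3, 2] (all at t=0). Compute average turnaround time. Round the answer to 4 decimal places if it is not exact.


Sort by priority (ascending = highest first):
Order: [(1, 5), (2, 10), (3, 10)]
Completion times:
  Priority 1, burst=5, C=5
  Priority 2, burst=10, C=15
  Priority 3, burst=10, C=25
Average turnaround = 45/3 = 15.0

15.0


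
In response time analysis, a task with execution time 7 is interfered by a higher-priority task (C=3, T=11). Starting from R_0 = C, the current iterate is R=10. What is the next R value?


R_next = C + ceil(R_prev / T_hp) * C_hp
ceil(10 / 11) = ceil(0.9091) = 1
Interference = 1 * 3 = 3
R_next = 7 + 3 = 10
R_next = R_prev, so the iteration has converged (response time = 10).

10


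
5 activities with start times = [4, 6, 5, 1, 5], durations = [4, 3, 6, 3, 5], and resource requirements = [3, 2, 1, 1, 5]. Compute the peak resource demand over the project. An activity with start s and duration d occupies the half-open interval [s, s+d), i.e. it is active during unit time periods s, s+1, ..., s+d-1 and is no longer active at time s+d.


Each activity i is active on [start_i, start_i + duration_i).
Compute total resource usage per time slot:
  t=0: active resources = [], total = 0
  t=1: active resources = [1], total = 1
  t=2: active resources = [1], total = 1
  t=3: active resources = [1], total = 1
  t=4: active resources = [3], total = 3
  t=5: active resources = [3, 1, 5], total = 9
  t=6: active resources = [3, 2, 1, 5], total = 11
  t=7: active resources = [3, 2, 1, 5], total = 11
  t=8: active resources = [2, 1, 5], total = 8
  t=9: active resources = [1, 5], total = 6
  t=10: active resources = [1], total = 1
Peak resource demand = 11

11
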